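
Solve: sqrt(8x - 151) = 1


Square both sides: 8x - 151 = 1^2 = 1
8x = 1 + 151 = 152
x = 19
Check: sqrt(8*19 - 151) = sqrt(1) = 1 ✓

x = 19


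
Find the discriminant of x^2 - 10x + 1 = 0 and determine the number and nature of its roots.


For ax^2 + bx + c = 0, discriminant D = b^2 - 4ac
Here a = 1, b = -10, c = 1
D = (-10)^2 - 4(1)(1) = 100 - 4 = 96

D = 96 > 0 but not a perfect square
The equation has 2 distinct real irrational roots.

Discriminant = 96, 2 distinct real irrational roots


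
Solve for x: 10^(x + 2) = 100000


Express both sides with the same base.
100000 = 10^5
Since the bases match, equate exponents: x + 2 = 5
So x = 5 - (2) = 3

x = 3


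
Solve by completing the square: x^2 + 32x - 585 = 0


Start: x^2 + 32x - 585 = 0
Move constant: x^2 + 32x = 585
Half of 32 is 16, squared is 256
Add 256 to both sides: x^2 + 32x + 256 = 841
(x + 16)^2 = 841
x + 16 = ±29
x = -16 + 29 = 13 or x = -16 - 29 = -45

x = -45, x = 13


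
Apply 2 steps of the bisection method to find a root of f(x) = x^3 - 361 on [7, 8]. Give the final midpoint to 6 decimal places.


f(x) = x^3 - 361
f(7) = -18 < 0
f(8) = 151 > 0

Step 1: midpoint = (7.000000 + 8.000000)/2 = 7.500000
  f(7.500000) = 60.875000
  f(mid) > 0, so root is in [7.000000, 7.500000]

Step 2: midpoint = (7.000000 + 7.500000)/2 = 7.250000
  f(7.250000) = 20.078125
  f(mid) > 0, so root is in [7.000000, 7.250000]

midpoint = 7.250000


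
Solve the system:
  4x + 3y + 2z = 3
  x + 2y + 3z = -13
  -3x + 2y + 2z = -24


Using Cramer's rule. Expand each determinant along the first row.
D  = 4*[2*2 - 3*2] - 3*[1*2 - 3*(-3)] + 2*[1*2 - 2*(-3)]
  = 4*(-2) - 3*(11) + 2*(8) = -25
Dx = 3*[2*2 - 3*2] - 3*[(-13)*2 - 3*(-24)] + 2*[(-13)*2 - 2*(-24)]
  = 3*(-2) - 3*(46) + 2*(22) = -100
Dy = 4*[(-13)*2 - 3*(-24)] - 3*[1*2 - 3*(-3)] + 2*[1*(-24) - (-13)*(-3)]
  = 4*(46) - 3*(11) + 2*(-63) = 25
Dz = 4*[2*(-24) - (-13)*2] - 3*[1*(-24) - (-13)*(-3)] + 3*[1*2 - 2*(-3)]
  = 4*(-22) - 3*(-63) + 3*(8) = 125
x = Dx/D = -100/-25 = 4, y = Dy/D = 25/-25 = -1, z = Dz/D = 125/-25 = -5
Check eq1: (4)(4) + (3)(-1) + (2)(-5) = 3 = 3 ✓
Check eq2: (1)(4) + (2)(-1) + (3)(-5) = -13 = -13 ✓
Check eq3: (-3)(4) + (2)(-1) + (2)(-5) = -24 = -24 ✓

x = 4, y = -1, z = -5


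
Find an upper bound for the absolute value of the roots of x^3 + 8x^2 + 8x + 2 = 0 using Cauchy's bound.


Cauchy's bound: all roots r satisfy |r| <= 1 + max(|a_i/a_n|) for i = 0,...,n-1
where a_n is the leading coefficient.

Coefficients: [1, 8, 8, 2]
Leading coefficient a_n = 1
Ratios |a_i/a_n|: 8, 8, 2
Maximum ratio: 8
Cauchy's bound: |r| <= 1 + 8 = 9

Upper bound = 9


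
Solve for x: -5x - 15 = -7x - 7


Starting with: -5x - 15 = -7x - 7
Move all x terms to left: (-5 + 7)x = -7 + 15
Simplify: 2x = 8
Divide both sides by 2: x = 4

x = 4


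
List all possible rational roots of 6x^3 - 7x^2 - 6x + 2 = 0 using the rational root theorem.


Rational root theorem: possible roots are ±p/q where:
  p divides the constant term (2): p ∈ {1, 2}
  q divides the leading coefficient (6): q ∈ {1, 2, 3, 6}

All possible rational roots: -2, -1, -2/3, -1/2, -1/3, -1/6, 1/6, 1/3, 1/2, 2/3, 1, 2

-2, -1, -2/3, -1/2, -1/3, -1/6, 1/6, 1/3, 1/2, 2/3, 1, 2


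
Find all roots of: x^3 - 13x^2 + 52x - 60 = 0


Let p(x) = x^3 - 13x^2 + 52x - 60. By the rational root theorem (leading coefficient 1), any rational root is an integer divisor of 60: try ±1, ±2, ... in turn.
Test x = 1: value = -20 ≠ 0.
Test x = -1: value = -126 ≠ 0.
Test x = 2: value = 0 ✓, so (x - 2) is a factor.
Synthetic division by (x - 2): bring down 1; 1(2) - 13 = -11; (-11)(2) + 52 = 30; 30(2) - 60 = 0 → quotient x^2 - 11x + 30, remainder 0.
Solve the quadratic x^2 - 11x + 30 = 0: discriminant = (-11)^2 - 4(1)(30) = 121 - 120 = 1.
sqrt(1) = 1, so x = (11 ± 1)/2: x = 6 or x = 5.
Collecting all roots found:

x = 2, x = 5, x = 6


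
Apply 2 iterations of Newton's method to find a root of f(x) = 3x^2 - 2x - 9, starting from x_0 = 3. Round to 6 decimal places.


Newton's method: x_(n+1) = x_n - f(x_n)/f'(x_n)
f(x) = 3x^2 - 2x - 9
f'(x) = 6x - 2

Iteration 1:
  f(3.000000) = 12.000000
  f'(3.000000) = 16.000000
  x_1 = 3.000000 - (12.000000)/(16.000000) = 2.250000

Iteration 2:
  f(2.250000) = 1.687500
  f'(2.250000) = 11.500000
  x_2 = 2.250000 - (1.687500)/(11.500000) = 2.103261

x_2 = 2.103261


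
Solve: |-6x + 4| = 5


An absolute value equation |expr| = 5 gives two cases:
Case 1: -6x + 4 = 5
  -6x = 1, so x = -1/6
Case 2: -6x + 4 = -5
  -6x = -9, so x = 3/2

x = -1/6, x = 3/2


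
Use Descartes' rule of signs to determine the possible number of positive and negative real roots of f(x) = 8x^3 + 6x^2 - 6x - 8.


Descartes' rule of signs:

For positive roots, count sign changes in f(x) = 8x^3 + 6x^2 - 6x - 8:
Signs of coefficients: +, +, -, -
Number of sign changes: 1
Possible positive real roots: 1

For negative roots, examine f(-x) = -8x^3 + 6x^2 + 6x - 8:
Signs of coefficients: -, +, +, -
Number of sign changes: 2
Possible negative real roots: 2, 0

Positive roots: 1; Negative roots: 2 or 0


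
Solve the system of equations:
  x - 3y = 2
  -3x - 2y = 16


Using Cramer's rule:
Determinant D = (1)(-2) - (-3)(-3) = -2 - 9 = -11
Dx = (2)(-2) - (16)(-3) = -4 + 48 = 44
Dy = (1)(16) - (-3)(2) = 16 + 6 = 22
x = Dx/D = 44/-11 = -4
y = Dy/D = 22/-11 = -2

x = -4, y = -2


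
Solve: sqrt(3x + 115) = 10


Square both sides: 3x + 115 = 10^2 = 100
3x = 100 - 115 = -15
x = -5
Check: sqrt(3*(-5) + 115) = sqrt(100) = 10 ✓

x = -5


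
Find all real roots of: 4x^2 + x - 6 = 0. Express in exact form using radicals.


Using the quadratic formula: x = (-b ± sqrt(b^2 - 4ac)) / (2a)
Here a = 4, b = 1, c = -6
Discriminant = b^2 - 4ac = 1^2 - 4(4)(-6) = 1 + 96 = 97
Since discriminant = 97 > 0, there are two real roots.
x = (-1 ± sqrt(97)) / 8
Numerically: x ≈ 1.1061 or x ≈ -1.3561

x = (-1 + sqrt(97)) / 8 or x = (-1 - sqrt(97)) / 8


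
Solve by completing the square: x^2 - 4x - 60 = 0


Start: x^2 - 4x - 60 = 0
Move constant: x^2 - 4x = 60
Half of -4 is -2, squared is 4
Add 4 to both sides: x^2 - 4x + 4 = 64
(x - 2)^2 = 64
x - 2 = ±8
x = 2 + 8 = 10 or x = 2 - 8 = -6

x = -6, x = 10


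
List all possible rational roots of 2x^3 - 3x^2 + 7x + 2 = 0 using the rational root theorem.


Rational root theorem: possible roots are ±p/q where:
  p divides the constant term (2): p ∈ {1, 2}
  q divides the leading coefficient (2): q ∈ {1, 2}

All possible rational roots: -2, -1, -1/2, 1/2, 1, 2

-2, -1, -1/2, 1/2, 1, 2


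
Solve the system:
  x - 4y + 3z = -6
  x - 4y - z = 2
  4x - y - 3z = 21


Using Cramer's rule. Expand each determinant along the first row.
D  = 1*[(-4)*(-3) - (-1)*(-1)] - (-4)*[1*(-3) - (-1)*4] + 3*[1*(-1) - (-4)*4]
  = 1*(11) - (-4)*(1) + 3*(15) = 60
Dx = (-6)*[(-4)*(-3) - (-1)*(-1)] - (-4)*[2*(-3) - (-1)*21] + 3*[2*(-1) - (-4)*21]
  = (-6)*(11) - (-4)*(15) + 3*(82) = 240
Dy = 1*[2*(-3) - (-1)*21] - (-6)*[1*(-3) - (-1)*4] + 3*[1*21 - 2*4]
  = 1*(15) - (-6)*(1) + 3*(13) = 60
Dz = 1*[(-4)*21 - 2*(-1)] - (-4)*[1*21 - 2*4] + (-6)*[1*(-1) - (-4)*4]
  = 1*(-82) - (-4)*(13) + (-6)*(15) = -120
x = Dx/D = 240/60 = 4, y = Dy/D = 60/60 = 1, z = Dz/D = -120/60 = -2
Check eq1: (1)(4) + (-4)(1) + (3)(-2) = -6 = -6 ✓
Check eq2: (1)(4) + (-4)(1) + (-1)(-2) = 2 = 2 ✓
Check eq3: (4)(4) + (-1)(1) + (-3)(-2) = 21 = 21 ✓

x = 4, y = 1, z = -2


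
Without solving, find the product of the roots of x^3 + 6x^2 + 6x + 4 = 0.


By Vieta's formulas for x^3 + bx^2 + cx + d = 0:
  r1 + r2 + r3 = -b/a = -6
  r1*r2 + r1*r3 + r2*r3 = c/a = 6
  r1*r2*r3 = -d/a = -4


Product = -4


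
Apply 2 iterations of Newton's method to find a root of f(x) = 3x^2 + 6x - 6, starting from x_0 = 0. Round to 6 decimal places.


Newton's method: x_(n+1) = x_n - f(x_n)/f'(x_n)
f(x) = 3x^2 + 6x - 6
f'(x) = 6x + 6

Iteration 1:
  f(0.000000) = -6.000000
  f'(0.000000) = 6.000000
  x_1 = 0.000000 - (-6.000000)/(6.000000) = 1.000000

Iteration 2:
  f(1.000000) = 3.000000
  f'(1.000000) = 12.000000
  x_2 = 1.000000 - (3.000000)/(12.000000) = 0.750000

x_2 = 0.750000


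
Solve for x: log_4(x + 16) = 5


Convert to exponential form: x + 16 = 4^5 = 1024
x = 1024 - 16 = 1008
Check: log_4(1008 + 16) = log_4(1024) = log_4(1024) = 5 ✓

x = 1008


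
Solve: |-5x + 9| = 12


An absolute value equation |expr| = 12 gives two cases:
Case 1: -5x + 9 = 12
  -5x = 3, so x = -3/5
Case 2: -5x + 9 = -12
  -5x = -21, so x = 21/5

x = -3/5, x = 21/5


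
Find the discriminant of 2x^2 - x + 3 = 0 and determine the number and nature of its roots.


For ax^2 + bx + c = 0, discriminant D = b^2 - 4ac
Here a = 2, b = -1, c = 3
D = (-1)^2 - 4(2)(3) = 1 - 24 = -23

D = -23 < 0
The equation has no real roots (2 complex conjugate roots).

Discriminant = -23, no real roots (2 complex conjugate roots)


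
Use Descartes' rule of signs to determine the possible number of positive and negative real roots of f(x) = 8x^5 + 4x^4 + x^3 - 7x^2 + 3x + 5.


Descartes' rule of signs:

For positive roots, count sign changes in f(x) = 8x^5 + 4x^4 + x^3 - 7x^2 + 3x + 5:
Signs of coefficients: +, +, +, -, +, +
Number of sign changes: 2
Possible positive real roots: 2, 0

For negative roots, examine f(-x) = -8x^5 + 4x^4 - x^3 - 7x^2 - 3x + 5:
Signs of coefficients: -, +, -, -, -, +
Number of sign changes: 3
Possible negative real roots: 3, 1

Positive roots: 2 or 0; Negative roots: 3 or 1


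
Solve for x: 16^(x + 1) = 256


Express both sides with the same base.
256 = 16^2
Since the bases match, equate exponents: x + 1 = 2
So x = 2 - (1) = 1

x = 1


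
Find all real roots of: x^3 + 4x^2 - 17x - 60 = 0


Let p(x) = x^3 + 4x^2 - 17x - 60. By the rational root theorem (leading coefficient 1), any rational root is an integer divisor of 60: try ±1, ±2, ... in turn.
Test x = 1: value = -72 ≠ 0.
Test x = -1: value = -40 ≠ 0.
Test x = 2: value = -70 ≠ 0.
Test x = -2: value = -18 ≠ 0.
Test x = 3: value = -48 ≠ 0.
Test x = -3: value = 0 ✓, so (x + 3) is a factor.
Synthetic division by (x + 3): bring down 1; 1(-3) + 4 = 1; 1(-3) - 17 = -20; (-20)(-3) - 60 = 0 → quotient x^2 + x - 20, remainder 0.
Solve the quadratic x^2 + x - 20 = 0: discriminant = 1^2 - 4(1)(-20) = 1 + 80 = 81.
sqrt(81) = 9, so x = (-1 ± 9)/2: x = 4 or x = -5.

x = -5, x = -3, x = 4


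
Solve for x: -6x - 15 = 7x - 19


Starting with: -6x - 15 = 7x - 19
Move all x terms to left: (-6 - 7)x = -19 + 15
Simplify: -13x = -4
Divide both sides by -13: x = 4/13

x = 4/13


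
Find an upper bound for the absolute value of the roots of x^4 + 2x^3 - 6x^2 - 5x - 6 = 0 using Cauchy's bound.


Cauchy's bound: all roots r satisfy |r| <= 1 + max(|a_i/a_n|) for i = 0,...,n-1
where a_n is the leading coefficient.

Coefficients: [1, 2, -6, -5, -6]
Leading coefficient a_n = 1
Ratios |a_i/a_n|: 2, 6, 5, 6
Maximum ratio: 6
Cauchy's bound: |r| <= 1 + 6 = 7

Upper bound = 7


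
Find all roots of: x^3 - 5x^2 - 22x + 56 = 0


Let p(x) = x^3 - 5x^2 - 22x + 56. By the rational root theorem (leading coefficient 1), any rational root is an integer divisor of 56: try ±1, ±2, ... in turn.
Test x = 1: value = 30 ≠ 0.
Test x = -1: value = 72 ≠ 0.
Test x = 2: value = 0 ✓, so (x - 2) is a factor.
Synthetic division by (x - 2): bring down 1; 1(2) - 5 = -3; (-3)(2) - 22 = -28; (-28)(2) + 56 = 0 → quotient x^2 - 3x - 28, remainder 0.
Solve the quadratic x^2 - 3x - 28 = 0: discriminant = (-3)^2 - 4(1)(-28) = 9 + 112 = 121.
sqrt(121) = 11, so x = (3 ± 11)/2: x = 7 or x = -4.
Collecting all roots found:

x = -4, x = 2, x = 7


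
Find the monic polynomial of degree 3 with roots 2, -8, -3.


A monic polynomial with roots 2, -8, -3 is:
p(x) = (x - 2)(x + 8)(x + 3)
After multiplying by (x - 2): x - 2
After multiplying by (x + 8): x^2 + 6x - 16
After multiplying by (x + 3): x^3 + 9x^2 + 2x - 48

x^3 + 9x^2 + 2x - 48


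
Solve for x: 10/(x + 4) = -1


Multiply both sides by (x + 4): 10 = -1(x + 4)
Distribute: 10 = -x - 4
-x = 10 + 4 = 14
x = -14

x = -14


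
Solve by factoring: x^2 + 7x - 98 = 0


We need two numbers that multiply to -98 and add to 7.
Those numbers are 14 and -7 (since 14 * (-7) = -98 and 14 + (-7) = 7).
So x^2 + 7x - 98 = (x + 14)(x - 7) = 0
Setting each factor to zero: x = -14 or x = 7

x = -14, x = 7


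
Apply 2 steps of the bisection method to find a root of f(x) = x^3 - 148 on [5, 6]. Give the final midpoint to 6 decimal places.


f(x) = x^3 - 148
f(5) = -23 < 0
f(6) = 68 > 0

Step 1: midpoint = (5.000000 + 6.000000)/2 = 5.500000
  f(5.500000) = 18.375000
  f(mid) > 0, so root is in [5.000000, 5.500000]

Step 2: midpoint = (5.000000 + 5.500000)/2 = 5.250000
  f(5.250000) = -3.296875
  f(mid) < 0, so root is in [5.250000, 5.500000]

midpoint = 5.250000


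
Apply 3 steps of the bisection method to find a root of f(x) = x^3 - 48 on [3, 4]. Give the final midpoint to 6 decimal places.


f(x) = x^3 - 48
f(3) = -21 < 0
f(4) = 16 > 0

Step 1: midpoint = (3.000000 + 4.000000)/2 = 3.500000
  f(3.500000) = -5.125000
  f(mid) < 0, so root is in [3.500000, 4.000000]

Step 2: midpoint = (3.500000 + 4.000000)/2 = 3.750000
  f(3.750000) = 4.734375
  f(mid) > 0, so root is in [3.500000, 3.750000]

Step 3: midpoint = (3.500000 + 3.750000)/2 = 3.625000
  f(3.625000) = -0.365234
  f(mid) < 0, so root is in [3.625000, 3.750000]

midpoint = 3.625000


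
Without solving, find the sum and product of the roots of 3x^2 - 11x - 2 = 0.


By Vieta's formulas for ax^2 + bx + c = 0:
  Sum of roots = -b/a
  Product of roots = c/a

Here a = 3, b = -11, c = -2
Sum = -(-11)/3 = 11/3
Product = -2/3 = -2/3

Sum = 11/3, Product = -2/3


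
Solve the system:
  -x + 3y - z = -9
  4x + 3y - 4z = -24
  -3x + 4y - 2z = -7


Using Cramer's rule. Expand each determinant along the first row.
D  = (-1)*[3*(-2) - (-4)*4] - 3*[4*(-2) - (-4)*(-3)] + (-1)*[4*4 - 3*(-3)]
  = (-1)*(10) - 3*(-20) + (-1)*(25) = 25
Dx = (-9)*[3*(-2) - (-4)*4] - 3*[(-24)*(-2) - (-4)*(-7)] + (-1)*[(-24)*4 - 3*(-7)]
  = (-9)*(10) - 3*(20) + (-1)*(-75) = -75
Dy = (-1)*[(-24)*(-2) - (-4)*(-7)] - (-9)*[4*(-2) - (-4)*(-3)] + (-1)*[4*(-7) - (-24)*(-3)]
  = (-1)*(20) - (-9)*(-20) + (-1)*(-100) = -100
Dz = (-1)*[3*(-7) - (-24)*4] - 3*[4*(-7) - (-24)*(-3)] + (-9)*[4*4 - 3*(-3)]
  = (-1)*(75) - 3*(-100) + (-9)*(25) = 0
x = Dx/D = -75/25 = -3, y = Dy/D = -100/25 = -4, z = Dz/D = 0/25 = 0
Check eq1: (-1)(-3) + (3)(-4) + (-1)(0) = -9 = -9 ✓
Check eq2: (4)(-3) + (3)(-4) + (-4)(0) = -24 = -24 ✓
Check eq3: (-3)(-3) + (4)(-4) + (-2)(0) = -7 = -7 ✓

x = -3, y = -4, z = 0


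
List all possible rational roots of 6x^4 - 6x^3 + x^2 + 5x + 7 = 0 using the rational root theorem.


Rational root theorem: possible roots are ±p/q where:
  p divides the constant term (7): p ∈ {1, 7}
  q divides the leading coefficient (6): q ∈ {1, 2, 3, 6}

All possible rational roots: -7, -7/2, -7/3, -7/6, -1, -1/2, -1/3, -1/6, 1/6, 1/3, 1/2, 1, 7/6, 7/3, 7/2, 7

-7, -7/2, -7/3, -7/6, -1, -1/2, -1/3, -1/6, 1/6, 1/3, 1/2, 1, 7/6, 7/3, 7/2, 7


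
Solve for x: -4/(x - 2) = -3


Multiply both sides by (x - 2): -4 = -3(x - 2)
Distribute: -4 = -3x + 6
-3x = -4 - 6 = -10
x = 10/3

x = 10/3


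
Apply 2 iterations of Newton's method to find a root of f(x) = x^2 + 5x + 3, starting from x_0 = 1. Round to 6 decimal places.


Newton's method: x_(n+1) = x_n - f(x_n)/f'(x_n)
f(x) = x^2 + 5x + 3
f'(x) = 2x + 5

Iteration 1:
  f(1.000000) = 9.000000
  f'(1.000000) = 7.000000
  x_1 = 1.000000 - (9.000000)/(7.000000) = -0.285714

Iteration 2:
  f(-0.285714) = 1.653061
  f'(-0.285714) = 4.428571
  x_2 = -0.285714 - (1.653061)/(4.428571) = -0.658986

x_2 = -0.658986


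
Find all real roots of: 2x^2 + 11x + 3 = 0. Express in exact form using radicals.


Using the quadratic formula: x = (-b ± sqrt(b^2 - 4ac)) / (2a)
Here a = 2, b = 11, c = 3
Discriminant = b^2 - 4ac = 11^2 - 4(2)(3) = 121 - 24 = 97
Since discriminant = 97 > 0, there are two real roots.
x = (-11 ± sqrt(97)) / 4
Numerically: x ≈ -0.2878 or x ≈ -5.2122

x = (-11 + sqrt(97)) / 4 or x = (-11 - sqrt(97)) / 4


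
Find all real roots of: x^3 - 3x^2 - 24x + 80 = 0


Let p(x) = x^3 - 3x^2 - 24x + 80. By the rational root theorem (leading coefficient 1), any rational root is an integer divisor of 80: try ±1, ±2, ... in turn.
Test x = 1: value = 54 ≠ 0.
Test x = -1: value = 100 ≠ 0.
Test x = 2: value = 28 ≠ 0.
Test x = -2: value = 108 ≠ 0.
Test x = 4: value = 0 ✓, so (x - 4) is a factor.
Synthetic division by (x - 4): bring down 1; 1(4) - 3 = 1; 1(4) - 24 = -20; (-20)(4) + 80 = 0 → quotient x^2 + x - 20, remainder 0.
Solve the quadratic x^2 + x - 20 = 0: discriminant = 1^2 - 4(1)(-20) = 1 + 80 = 81.
sqrt(81) = 9, so x = (-1 ± 9)/2: x = 4 or x = -5.

x = -5, x = 4 (multiplicity 2)


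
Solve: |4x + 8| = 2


An absolute value equation |expr| = 2 gives two cases:
Case 1: 4x + 8 = 2
  4x = -6, so x = -3/2
Case 2: 4x + 8 = -2
  4x = -10, so x = -5/2

x = -5/2, x = -3/2


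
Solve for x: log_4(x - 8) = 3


Convert to exponential form: x - 8 = 4^3 = 64
x = 64 + 8 = 72
Check: log_4(72 - 8) = log_4(64) = log_4(64) = 3 ✓

x = 72


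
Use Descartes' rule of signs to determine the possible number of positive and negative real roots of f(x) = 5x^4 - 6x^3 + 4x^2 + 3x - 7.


Descartes' rule of signs:

For positive roots, count sign changes in f(x) = 5x^4 - 6x^3 + 4x^2 + 3x - 7:
Signs of coefficients: +, -, +, +, -
Number of sign changes: 3
Possible positive real roots: 3, 1

For negative roots, examine f(-x) = 5x^4 + 6x^3 + 4x^2 - 3x - 7:
Signs of coefficients: +, +, +, -, -
Number of sign changes: 1
Possible negative real roots: 1

Positive roots: 3 or 1; Negative roots: 1


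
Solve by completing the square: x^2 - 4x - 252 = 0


Start: x^2 - 4x - 252 = 0
Move constant: x^2 - 4x = 252
Half of -4 is -2, squared is 4
Add 4 to both sides: x^2 - 4x + 4 = 256
(x - 2)^2 = 256
x - 2 = ±16
x = 2 + 16 = 18 or x = 2 - 16 = -14

x = -14, x = 18


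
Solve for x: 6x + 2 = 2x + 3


Starting with: 6x + 2 = 2x + 3
Move all x terms to left: (6 - 2)x = 3 - 2
Simplify: 4x = 1
Divide both sides by 4: x = 1/4

x = 1/4


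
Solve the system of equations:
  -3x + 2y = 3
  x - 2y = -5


Using Cramer's rule:
Determinant D = (-3)(-2) - (1)(2) = 6 - 2 = 4
Dx = (3)(-2) - (-5)(2) = -6 + 10 = 4
Dy = (-3)(-5) - (1)(3) = 15 - 3 = 12
x = Dx/D = 4/4 = 1
y = Dy/D = 12/4 = 3

x = 1, y = 3


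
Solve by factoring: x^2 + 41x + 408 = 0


We need two numbers that multiply to 408 and add to 41.
Those numbers are 17 and 24 (since 17 * 24 = 408 and 17 + 24 = 41).
So x^2 + 41x + 408 = (x + 17)(x + 24) = 0
Setting each factor to zero: x = -17 or x = -24

x = -24, x = -17


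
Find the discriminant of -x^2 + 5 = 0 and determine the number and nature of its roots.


For ax^2 + bx + c = 0, discriminant D = b^2 - 4ac
Here a = -1, b = 0, c = 5
D = (0)^2 - 4(-1)(5) = 0 + 20 = 20

D = 20 > 0 but not a perfect square
The equation has 2 distinct real irrational roots.

Discriminant = 20, 2 distinct real irrational roots


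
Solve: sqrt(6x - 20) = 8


Square both sides: 6x - 20 = 8^2 = 64
6x = 64 + 20 = 84
x = 14
Check: sqrt(6*14 - 20) = sqrt(64) = 8 ✓

x = 14


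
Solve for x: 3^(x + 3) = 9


Express both sides with the same base.
9 = 3^2
Since the bases match, equate exponents: x + 3 = 2
So x = 2 - (3) = -1

x = -1


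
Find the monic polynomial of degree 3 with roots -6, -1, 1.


A monic polynomial with roots -6, -1, 1 is:
p(x) = (x + 6)(x + 1)(x - 1)
After multiplying by (x + 6): x + 6
After multiplying by (x + 1): x^2 + 7x + 6
After multiplying by (x - 1): x^3 + 6x^2 - x - 6

x^3 + 6x^2 - x - 6


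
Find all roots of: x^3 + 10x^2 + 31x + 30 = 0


Let p(x) = x^3 + 10x^2 + 31x + 30. By the rational root theorem (leading coefficient 1), any rational root is an integer divisor of 30: try ±1, ±2, ... in turn.
Test x = 1: value = 72 ≠ 0.
Test x = -1: value = 8 ≠ 0.
Test x = 2: value = 140 ≠ 0.
Test x = -2: value = 0 ✓, so (x + 2) is a factor.
Synthetic division by (x + 2): bring down 1; 1(-2) + 10 = 8; 8(-2) + 31 = 15; 15(-2) + 30 = 0 → quotient x^2 + 8x + 15, remainder 0.
Solve the quadratic x^2 + 8x + 15 = 0: discriminant = 8^2 - 4(1)(15) = 64 - 60 = 4.
sqrt(4) = 2, so x = (-8 ± 2)/2: x = -3 or x = -5.
Collecting all roots found:

x = -5, x = -3, x = -2


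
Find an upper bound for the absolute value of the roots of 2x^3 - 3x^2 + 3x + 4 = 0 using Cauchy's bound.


Cauchy's bound: all roots r satisfy |r| <= 1 + max(|a_i/a_n|) for i = 0,...,n-1
where a_n is the leading coefficient.

Coefficients: [2, -3, 3, 4]
Leading coefficient a_n = 2
Ratios |a_i/a_n|: 3/2, 3/2, 2
Maximum ratio: 2
Cauchy's bound: |r| <= 1 + 2 = 3

Upper bound = 3


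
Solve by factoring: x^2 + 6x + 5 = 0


We need two numbers that multiply to 5 and add to 6.
Those numbers are 1 and 5 (since 1 * 5 = 5 and 1 + 5 = 6).
So x^2 + 6x + 5 = (x + 1)(x + 5) = 0
Setting each factor to zero: x = -1 or x = -5

x = -5, x = -1


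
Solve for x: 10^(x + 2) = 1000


Express both sides with the same base.
1000 = 10^3
Since the bases match, equate exponents: x + 2 = 3
So x = 3 - (2) = 1

x = 1


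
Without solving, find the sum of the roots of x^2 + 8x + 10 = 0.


By Vieta's formulas for ax^2 + bx + c = 0:
  Sum of roots = -b/a
  Product of roots = c/a

Here a = 1, b = 8, c = 10
Sum = -(8)/1 = -8
Product = 10/1 = 10

Sum = -8


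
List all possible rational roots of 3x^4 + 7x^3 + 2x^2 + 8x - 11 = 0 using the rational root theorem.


Rational root theorem: possible roots are ±p/q where:
  p divides the constant term (-11): p ∈ {1, 11}
  q divides the leading coefficient (3): q ∈ {1, 3}

All possible rational roots: -11, -11/3, -1, -1/3, 1/3, 1, 11/3, 11

-11, -11/3, -1, -1/3, 1/3, 1, 11/3, 11


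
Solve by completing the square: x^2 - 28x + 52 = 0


Start: x^2 - 28x + 52 = 0
Move constant: x^2 - 28x = -52
Half of -28 is -14, squared is 196
Add 196 to both sides: x^2 - 28x + 196 = 144
(x - 14)^2 = 144
x - 14 = ±12
x = 14 + 12 = 26 or x = 14 - 12 = 2

x = 2, x = 26


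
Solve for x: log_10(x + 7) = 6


Convert to exponential form: x + 7 = 10^6 = 1000000
x = 1000000 - 7 = 999993
Check: log_10(999993 + 7) = log_10(1000000) = log_10(1000000) = 6 ✓

x = 999993


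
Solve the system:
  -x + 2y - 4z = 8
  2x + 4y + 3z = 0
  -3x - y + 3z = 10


Using Cramer's rule. Expand each determinant along the first row.
D  = (-1)*[4*3 - 3*(-1)] - 2*[2*3 - 3*(-3)] + (-4)*[2*(-1) - 4*(-3)]
  = (-1)*(15) - 2*(15) + (-4)*(10) = -85
Dx = 8*[4*3 - 3*(-1)] - 2*[0*3 - 3*10] + (-4)*[0*(-1) - 4*10]
  = 8*(15) - 2*(-30) + (-4)*(-40) = 340
Dy = (-1)*[0*3 - 3*10] - 8*[2*3 - 3*(-3)] + (-4)*[2*10 - 0*(-3)]
  = (-1)*(-30) - 8*(15) + (-4)*(20) = -170
Dz = (-1)*[4*10 - 0*(-1)] - 2*[2*10 - 0*(-3)] + 8*[2*(-1) - 4*(-3)]
  = (-1)*(40) - 2*(20) + 8*(10) = 0
x = Dx/D = 340/-85 = -4, y = Dy/D = -170/-85 = 2, z = Dz/D = 0/-85 = 0
Check eq1: (-1)(-4) + (2)(2) + (-4)(0) = 8 = 8 ✓
Check eq2: (2)(-4) + (4)(2) + (3)(0) = 0 = 0 ✓
Check eq3: (-3)(-4) + (-1)(2) + (3)(0) = 10 = 10 ✓

x = -4, y = 2, z = 0


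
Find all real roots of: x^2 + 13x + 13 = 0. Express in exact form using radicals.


Using the quadratic formula: x = (-b ± sqrt(b^2 - 4ac)) / (2a)
Here a = 1, b = 13, c = 13
Discriminant = b^2 - 4ac = 13^2 - 4(1)(13) = 169 - 52 = 117
Since discriminant = 117 > 0, there are two real roots.
x = (-13 ± 3*sqrt(13)) / 2
Numerically: x ≈ -1.0917 or x ≈ -11.9083

x = (-13 + 3*sqrt(13)) / 2 or x = (-13 - 3*sqrt(13)) / 2


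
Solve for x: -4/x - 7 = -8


Subtract -7 from both sides: -4/x = -1
Multiply both sides by x: -4 = -1 * x
Divide by -1: x = 4

x = 4


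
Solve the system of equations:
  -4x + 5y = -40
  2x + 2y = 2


Using Cramer's rule:
Determinant D = (-4)(2) - (2)(5) = -8 - 10 = -18
Dx = (-40)(2) - (2)(5) = -80 - 10 = -90
Dy = (-4)(2) - (2)(-40) = -8 + 80 = 72
x = Dx/D = -90/-18 = 5
y = Dy/D = 72/-18 = -4

x = 5, y = -4


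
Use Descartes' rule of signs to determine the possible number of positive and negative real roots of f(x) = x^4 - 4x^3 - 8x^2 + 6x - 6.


Descartes' rule of signs:

For positive roots, count sign changes in f(x) = x^4 - 4x^3 - 8x^2 + 6x - 6:
Signs of coefficients: +, -, -, +, -
Number of sign changes: 3
Possible positive real roots: 3, 1

For negative roots, examine f(-x) = x^4 + 4x^3 - 8x^2 - 6x - 6:
Signs of coefficients: +, +, -, -, -
Number of sign changes: 1
Possible negative real roots: 1

Positive roots: 3 or 1; Negative roots: 1


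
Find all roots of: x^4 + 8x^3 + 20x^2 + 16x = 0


The constant term is 0, so x = 0 is a root. Factor out x:
  x^3 + 8x^2 + 20x + 16 = 0
Let p(x) = x^3 + 8x^2 + 20x + 16. By the rational root theorem (leading coefficient 1), any rational root is an integer divisor of 16: try ±1, ±2, ... in turn.
Test x = 1: value = 45 ≠ 0.
Test x = -1: value = 3 ≠ 0.
Test x = 2: value = 96 ≠ 0.
Test x = -2: value = 0 ✓, so (x + 2) is a factor.
Synthetic division by (x + 2): bring down 1; 1(-2) + 8 = 6; 6(-2) + 20 = 8; 8(-2) + 16 = 0 → quotient x^2 + 6x + 8, remainder 0.
Solve the quadratic x^2 + 6x + 8 = 0: discriminant = 6^2 - 4(1)(8) = 36 - 32 = 4.
sqrt(4) = 2, so x = (-6 ± 2)/2: x = -2 or x = -4.
Collecting all roots found:

x = -4, x = -2 (multiplicity 2), x = 0


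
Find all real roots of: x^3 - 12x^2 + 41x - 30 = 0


Let p(x) = x^3 - 12x^2 + 41x - 30. By the rational root theorem (leading coefficient 1), any rational root is an integer divisor of 30: try ±1, ±2, ... in turn.
Test x = 1: value = 0 ✓, so (x - 1) is a factor.
Synthetic division by (x - 1): bring down 1; 1(1) - 12 = -11; (-11)(1) + 41 = 30; 30(1) - 30 = 0 → quotient x^2 - 11x + 30, remainder 0.
Solve the quadratic x^2 - 11x + 30 = 0: discriminant = (-11)^2 - 4(1)(30) = 121 - 120 = 1.
sqrt(1) = 1, so x = (11 ± 1)/2: x = 6 or x = 5.

x = 1, x = 5, x = 6


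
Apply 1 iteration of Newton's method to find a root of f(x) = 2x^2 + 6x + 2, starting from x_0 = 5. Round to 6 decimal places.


Newton's method: x_(n+1) = x_n - f(x_n)/f'(x_n)
f(x) = 2x^2 + 6x + 2
f'(x) = 4x + 6

Iteration 1:
  f(5.000000) = 82.000000
  f'(5.000000) = 26.000000
  x_1 = 5.000000 - (82.000000)/(26.000000) = 1.846154

x_1 = 1.846154


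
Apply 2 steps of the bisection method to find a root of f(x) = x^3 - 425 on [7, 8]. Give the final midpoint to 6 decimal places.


f(x) = x^3 - 425
f(7) = -82 < 0
f(8) = 87 > 0

Step 1: midpoint = (7.000000 + 8.000000)/2 = 7.500000
  f(7.500000) = -3.125000
  f(mid) < 0, so root is in [7.500000, 8.000000]

Step 2: midpoint = (7.500000 + 8.000000)/2 = 7.750000
  f(7.750000) = 40.484375
  f(mid) > 0, so root is in [7.500000, 7.750000]

midpoint = 7.750000


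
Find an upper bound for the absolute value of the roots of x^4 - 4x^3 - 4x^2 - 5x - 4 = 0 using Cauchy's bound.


Cauchy's bound: all roots r satisfy |r| <= 1 + max(|a_i/a_n|) for i = 0,...,n-1
where a_n is the leading coefficient.

Coefficients: [1, -4, -4, -5, -4]
Leading coefficient a_n = 1
Ratios |a_i/a_n|: 4, 4, 5, 4
Maximum ratio: 5
Cauchy's bound: |r| <= 1 + 5 = 6

Upper bound = 6


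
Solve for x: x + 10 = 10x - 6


Starting with: x + 10 = 10x - 6
Move all x terms to left: (1 - 10)x = -6 - 10
Simplify: -9x = -16
Divide both sides by -9: x = 16/9

x = 16/9


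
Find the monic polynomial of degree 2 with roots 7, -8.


A monic polynomial with roots 7, -8 is:
p(x) = (x - 7)(x + 8)
After multiplying by (x - 7): x - 7
After multiplying by (x + 8): x^2 + x - 56

x^2 + x - 56


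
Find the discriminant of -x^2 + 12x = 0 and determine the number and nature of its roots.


For ax^2 + bx + c = 0, discriminant D = b^2 - 4ac
Here a = -1, b = 12, c = 0
D = (12)^2 - 4(-1)(0) = 144 - 0 = 144

D = 144 > 0 and is a perfect square (sqrt = 12)
The equation has 2 distinct real rational roots.

Discriminant = 144, 2 distinct real rational roots


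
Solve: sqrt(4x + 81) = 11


Square both sides: 4x + 81 = 11^2 = 121
4x = 121 - 81 = 40
x = 10
Check: sqrt(4*10 + 81) = sqrt(121) = 11 ✓

x = 10


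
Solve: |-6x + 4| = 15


An absolute value equation |expr| = 15 gives two cases:
Case 1: -6x + 4 = 15
  -6x = 11, so x = -11/6
Case 2: -6x + 4 = -15
  -6x = -19, so x = 19/6

x = -11/6, x = 19/6


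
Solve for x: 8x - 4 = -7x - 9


Starting with: 8x - 4 = -7x - 9
Move all x terms to left: (8 + 7)x = -9 + 4
Simplify: 15x = -5
Divide both sides by 15: x = -1/3

x = -1/3


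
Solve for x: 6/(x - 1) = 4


Multiply both sides by (x - 1): 6 = 4(x - 1)
Distribute: 6 = 4x - 4
4x = 6 + 4 = 10
x = 5/2

x = 5/2


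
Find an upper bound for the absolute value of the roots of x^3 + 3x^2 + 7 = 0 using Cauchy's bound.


Cauchy's bound: all roots r satisfy |r| <= 1 + max(|a_i/a_n|) for i = 0,...,n-1
where a_n is the leading coefficient.

Coefficients: [1, 3, 0, 7]
Leading coefficient a_n = 1
Ratios |a_i/a_n|: 3, 0, 7
Maximum ratio: 7
Cauchy's bound: |r| <= 1 + 7 = 8

Upper bound = 8


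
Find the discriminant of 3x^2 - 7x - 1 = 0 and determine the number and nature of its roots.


For ax^2 + bx + c = 0, discriminant D = b^2 - 4ac
Here a = 3, b = -7, c = -1
D = (-7)^2 - 4(3)(-1) = 49 + 12 = 61

D = 61 > 0 but not a perfect square
The equation has 2 distinct real irrational roots.

Discriminant = 61, 2 distinct real irrational roots


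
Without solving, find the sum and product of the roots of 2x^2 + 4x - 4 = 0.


By Vieta's formulas for ax^2 + bx + c = 0:
  Sum of roots = -b/a
  Product of roots = c/a

Here a = 2, b = 4, c = -4
Sum = -(4)/2 = -2
Product = -4/2 = -2

Sum = -2, Product = -2


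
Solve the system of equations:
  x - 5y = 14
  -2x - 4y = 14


Using Cramer's rule:
Determinant D = (1)(-4) - (-2)(-5) = -4 - 10 = -14
Dx = (14)(-4) - (14)(-5) = -56 + 70 = 14
Dy = (1)(14) - (-2)(14) = 14 + 28 = 42
x = Dx/D = 14/-14 = -1
y = Dy/D = 42/-14 = -3

x = -1, y = -3


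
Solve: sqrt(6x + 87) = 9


Square both sides: 6x + 87 = 9^2 = 81
6x = 81 - 87 = -6
x = -1
Check: sqrt(6*(-1) + 87) = sqrt(81) = 9 ✓

x = -1


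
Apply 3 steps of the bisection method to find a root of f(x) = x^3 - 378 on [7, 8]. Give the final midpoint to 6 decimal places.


f(x) = x^3 - 378
f(7) = -35 < 0
f(8) = 134 > 0

Step 1: midpoint = (7.000000 + 8.000000)/2 = 7.500000
  f(7.500000) = 43.875000
  f(mid) > 0, so root is in [7.000000, 7.500000]

Step 2: midpoint = (7.000000 + 7.500000)/2 = 7.250000
  f(7.250000) = 3.078125
  f(mid) > 0, so root is in [7.000000, 7.250000]

Step 3: midpoint = (7.000000 + 7.250000)/2 = 7.125000
  f(7.125000) = -16.294922
  f(mid) < 0, so root is in [7.125000, 7.250000]

midpoint = 7.125000


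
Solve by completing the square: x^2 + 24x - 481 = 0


Start: x^2 + 24x - 481 = 0
Move constant: x^2 + 24x = 481
Half of 24 is 12, squared is 144
Add 144 to both sides: x^2 + 24x + 144 = 625
(x + 12)^2 = 625
x + 12 = ±25
x = -12 + 25 = 13 or x = -12 - 25 = -37

x = -37, x = 13


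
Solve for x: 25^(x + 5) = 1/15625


Express both sides with the same base.
1/15625 = 25^(-3)
Since the bases match, equate exponents: x + 5 = -3
So x = -3 - (5) = -8

x = -8


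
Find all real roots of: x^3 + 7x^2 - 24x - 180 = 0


Let p(x) = x^3 + 7x^2 - 24x - 180. By the rational root theorem (leading coefficient 1), any rational root is an integer divisor of 180: try ±1, ±2, ... in turn.
Test x = 1: value = -196 ≠ 0.
Test x = -1: value = -150 ≠ 0.
Test x = 2: value = -192 ≠ 0.
Test x = -2: value = -112 ≠ 0.
Test x = 3: value = -162 ≠ 0.
Test x = -3: value = -72 ≠ 0.
Test x = 4: value = -100 ≠ 0.
Test x = -4: value = -36 ≠ 0.
Test x = 5: value = 0 ✓, so (x - 5) is a factor.
Synthetic division by (x - 5): bring down 1; 1(5) + 7 = 12; 12(5) - 24 = 36; 36(5) - 180 = 0 → quotient x^2 + 12x + 36, remainder 0.
Solve the quadratic x^2 + 12x + 36 = 0: discriminant = 12^2 - 4(1)(36) = 144 - 144 = 0.
Discriminant = 0, so a double root: x = -12/2 = -6.

x = -6 (multiplicity 2), x = 5


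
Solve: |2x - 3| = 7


An absolute value equation |expr| = 7 gives two cases:
Case 1: 2x - 3 = 7
  2x = 10, so x = 5
Case 2: 2x - 3 = -7
  2x = -4, so x = -2

x = -2, x = 5


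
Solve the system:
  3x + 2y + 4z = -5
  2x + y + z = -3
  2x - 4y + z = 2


Using Cramer's rule. Expand each determinant along the first row.
D  = 3*[1*1 - 1*(-4)] - 2*[2*1 - 1*2] + 4*[2*(-4) - 1*2]
  = 3*(5) - 2*(0) + 4*(-10) = -25
Dx = (-5)*[1*1 - 1*(-4)] - 2*[(-3)*1 - 1*2] + 4*[(-3)*(-4) - 1*2]
  = (-5)*(5) - 2*(-5) + 4*(10) = 25
Dy = 3*[(-3)*1 - 1*2] - (-5)*[2*1 - 1*2] + 4*[2*2 - (-3)*2]
  = 3*(-5) - (-5)*(0) + 4*(10) = 25
Dz = 3*[1*2 - (-3)*(-4)] - 2*[2*2 - (-3)*2] + (-5)*[2*(-4) - 1*2]
  = 3*(-10) - 2*(10) + (-5)*(-10) = 0
x = Dx/D = 25/-25 = -1, y = Dy/D = 25/-25 = -1, z = Dz/D = 0/-25 = 0
Check eq1: (3)(-1) + (2)(-1) + (4)(0) = -5 = -5 ✓
Check eq2: (2)(-1) + (1)(-1) + (1)(0) = -3 = -3 ✓
Check eq3: (2)(-1) + (-4)(-1) + (1)(0) = 2 = 2 ✓

x = -1, y = -1, z = 0


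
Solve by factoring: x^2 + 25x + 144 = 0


We need two numbers that multiply to 144 and add to 25.
Those numbers are 16 and 9 (since 16 * 9 = 144 and 16 + 9 = 25).
So x^2 + 25x + 144 = (x + 16)(x + 9) = 0
Setting each factor to zero: x = -16 or x = -9

x = -16, x = -9


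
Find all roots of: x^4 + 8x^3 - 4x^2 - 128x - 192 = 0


Let p(x) = x^4 + 8x^3 - 4x^2 - 128x - 192. By the rational root theorem (leading coefficient 1), any rational root is an integer divisor of 192: try ±1, ±2, ... in turn.
Test x = 1: value = -315 ≠ 0.
Test x = -1: value = -75 ≠ 0.
Test x = 2: value = -384 ≠ 0.
Test x = -2: value = 0 ✓, so (x + 2) is a factor.
Synthetic division by (x + 2): bring down 1; 1(-2) + 8 = 6; 6(-2) - 4 = -16; (-16)(-2) - 128 = -96; (-96)(-2) - 192 = 0 → quotient x^3 + 6x^2 - 16x - 96, remainder 0.
Continue with the quotient x^3 + 6x^2 - 16x - 96 (candidates must divide 96; re-test x = -2 first in case it repeats).
Test x = -2: value = -48 ≠ 0.
Test x = 3: value = -63 ≠ 0.
Test x = -3: value = -21 ≠ 0.
Test x = 4: value = 0 ✓, so (x - 4) is a factor.
Synthetic division by (x - 4): bring down 1; 1(4) + 6 = 10; 10(4) - 16 = 24; 24(4) - 96 = 0 → quotient x^2 + 10x + 24, remainder 0.
Solve the quadratic x^2 + 10x + 24 = 0: discriminant = 10^2 - 4(1)(24) = 100 - 96 = 4.
sqrt(4) = 2, so x = (-10 ± 2)/2: x = -4 or x = -6.
Collecting all roots found:

x = -6, x = -4, x = -2, x = 4


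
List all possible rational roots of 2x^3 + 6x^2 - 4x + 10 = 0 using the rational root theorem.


Rational root theorem: possible roots are ±p/q where:
  p divides the constant term (10): p ∈ {1, 2, 5, 10}
  q divides the leading coefficient (2): q ∈ {1, 2}

All possible rational roots: -10, -5, -5/2, -2, -1, -1/2, 1/2, 1, 2, 5/2, 5, 10

-10, -5, -5/2, -2, -1, -1/2, 1/2, 1, 2, 5/2, 5, 10


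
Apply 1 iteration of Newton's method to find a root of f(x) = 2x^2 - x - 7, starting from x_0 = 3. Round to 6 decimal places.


Newton's method: x_(n+1) = x_n - f(x_n)/f'(x_n)
f(x) = 2x^2 - x - 7
f'(x) = 4x - 1

Iteration 1:
  f(3.000000) = 8.000000
  f'(3.000000) = 11.000000
  x_1 = 3.000000 - (8.000000)/(11.000000) = 2.272727

x_1 = 2.272727


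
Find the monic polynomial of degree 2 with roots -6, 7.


A monic polynomial with roots -6, 7 is:
p(x) = (x + 6)(x - 7)
After multiplying by (x + 6): x + 6
After multiplying by (x - 7): x^2 - x - 42

x^2 - x - 42


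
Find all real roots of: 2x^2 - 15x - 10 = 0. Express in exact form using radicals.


Using the quadratic formula: x = (-b ± sqrt(b^2 - 4ac)) / (2a)
Here a = 2, b = -15, c = -10
Discriminant = b^2 - 4ac = (-15)^2 - 4(2)(-10) = 225 + 80 = 305
Since discriminant = 305 > 0, there are two real roots.
x = (15 ± sqrt(305)) / 4
Numerically: x ≈ 8.1161 or x ≈ -0.6161

x = (15 + sqrt(305)) / 4 or x = (15 - sqrt(305)) / 4


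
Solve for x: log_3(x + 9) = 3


Convert to exponential form: x + 9 = 3^3 = 27
x = 27 - 9 = 18
Check: log_3(18 + 9) = log_3(27) = log_3(27) = 3 ✓

x = 18


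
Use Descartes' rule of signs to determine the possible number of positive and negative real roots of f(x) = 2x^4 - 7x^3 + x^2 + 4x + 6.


Descartes' rule of signs:

For positive roots, count sign changes in f(x) = 2x^4 - 7x^3 + x^2 + 4x + 6:
Signs of coefficients: +, -, +, +, +
Number of sign changes: 2
Possible positive real roots: 2, 0

For negative roots, examine f(-x) = 2x^4 + 7x^3 + x^2 - 4x + 6:
Signs of coefficients: +, +, +, -, +
Number of sign changes: 2
Possible negative real roots: 2, 0

Positive roots: 2 or 0; Negative roots: 2 or 0


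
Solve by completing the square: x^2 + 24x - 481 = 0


Start: x^2 + 24x - 481 = 0
Move constant: x^2 + 24x = 481
Half of 24 is 12, squared is 144
Add 144 to both sides: x^2 + 24x + 144 = 625
(x + 12)^2 = 625
x + 12 = ±25
x = -12 + 25 = 13 or x = -12 - 25 = -37

x = -37, x = 13


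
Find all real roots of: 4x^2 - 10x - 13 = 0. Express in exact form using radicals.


Using the quadratic formula: x = (-b ± sqrt(b^2 - 4ac)) / (2a)
Here a = 4, b = -10, c = -13
Discriminant = b^2 - 4ac = (-10)^2 - 4(4)(-13) = 100 + 208 = 308
Since discriminant = 308 > 0, there are two real roots.
x = (10 ± 2*sqrt(77)) / 8
Simplifying: x = (5 ± sqrt(77)) / 4
Numerically: x ≈ 3.4437 or x ≈ -0.9437

x = (5 + sqrt(77)) / 4 or x = (5 - sqrt(77)) / 4


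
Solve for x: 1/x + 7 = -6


Subtract 7 from both sides: 1/x = -13
Multiply both sides by x: 1 = -13 * x
Divide by -13: x = -1/13

x = -1/13


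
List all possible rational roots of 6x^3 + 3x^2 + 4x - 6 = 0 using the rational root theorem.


Rational root theorem: possible roots are ±p/q where:
  p divides the constant term (-6): p ∈ {1, 2, 3, 6}
  q divides the leading coefficient (6): q ∈ {1, 2, 3, 6}

All possible rational roots: -6, -3, -2, -3/2, -1, -2/3, -1/2, -1/3, -1/6, 1/6, 1/3, 1/2, 2/3, 1, 3/2, 2, 3, 6

-6, -3, -2, -3/2, -1, -2/3, -1/2, -1/3, -1/6, 1/6, 1/3, 1/2, 2/3, 1, 3/2, 2, 3, 6


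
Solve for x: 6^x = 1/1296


Express both sides with the same base.
1/1296 = 6^(-4)
Since the bases match: x = -4

x = -4


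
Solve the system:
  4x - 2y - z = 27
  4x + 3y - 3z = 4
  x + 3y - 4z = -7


Using Cramer's rule. Expand each determinant along the first row.
D  = 4*[3*(-4) - (-3)*3] - (-2)*[4*(-4) - (-3)*1] + (-1)*[4*3 - 3*1]
  = 4*(-3) - (-2)*(-13) + (-1)*(9) = -47
Dx = 27*[3*(-4) - (-3)*3] - (-2)*[4*(-4) - (-3)*(-7)] + (-1)*[4*3 - 3*(-7)]
  = 27*(-3) - (-2)*(-37) + (-1)*(33) = -188
Dy = 4*[4*(-4) - (-3)*(-7)] - 27*[4*(-4) - (-3)*1] + (-1)*[4*(-7) - 4*1]
  = 4*(-37) - 27*(-13) + (-1)*(-32) = 235
Dz = 4*[3*(-7) - 4*3] - (-2)*[4*(-7) - 4*1] + 27*[4*3 - 3*1]
  = 4*(-33) - (-2)*(-32) + 27*(9) = 47
x = Dx/D = -188/-47 = 4, y = Dy/D = 235/-47 = -5, z = Dz/D = 47/-47 = -1
Check eq1: (4)(4) + (-2)(-5) + (-1)(-1) = 27 = 27 ✓
Check eq2: (4)(4) + (3)(-5) + (-3)(-1) = 4 = 4 ✓
Check eq3: (1)(4) + (3)(-5) + (-4)(-1) = -7 = -7 ✓

x = 4, y = -5, z = -1


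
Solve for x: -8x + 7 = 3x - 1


Starting with: -8x + 7 = 3x - 1
Move all x terms to left: (-8 - 3)x = -1 - 7
Simplify: -11x = -8
Divide both sides by -11: x = 8/11

x = 8/11


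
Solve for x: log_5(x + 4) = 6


Convert to exponential form: x + 4 = 5^6 = 15625
x = 15625 - 4 = 15621
Check: log_5(15621 + 4) = log_5(15625) = log_5(15625) = 6 ✓

x = 15621


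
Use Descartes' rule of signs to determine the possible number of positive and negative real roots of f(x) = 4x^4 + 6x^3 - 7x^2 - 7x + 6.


Descartes' rule of signs:

For positive roots, count sign changes in f(x) = 4x^4 + 6x^3 - 7x^2 - 7x + 6:
Signs of coefficients: +, +, -, -, +
Number of sign changes: 2
Possible positive real roots: 2, 0

For negative roots, examine f(-x) = 4x^4 - 6x^3 - 7x^2 + 7x + 6:
Signs of coefficients: +, -, -, +, +
Number of sign changes: 2
Possible negative real roots: 2, 0

Positive roots: 2 or 0; Negative roots: 2 or 0


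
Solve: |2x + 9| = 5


An absolute value equation |expr| = 5 gives two cases:
Case 1: 2x + 9 = 5
  2x = -4, so x = -2
Case 2: 2x + 9 = -5
  2x = -14, so x = -7

x = -7, x = -2


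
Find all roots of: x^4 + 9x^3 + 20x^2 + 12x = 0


The constant term is 0, so x = 0 is a root. Factor out x:
  x^3 + 9x^2 + 20x + 12 = 0
Let p(x) = x^3 + 9x^2 + 20x + 12. By the rational root theorem (leading coefficient 1), any rational root is an integer divisor of 12: try ±1, ±2, ... in turn.
Test x = 1: value = 42 ≠ 0.
Test x = -1: value = 0 ✓, so (x + 1) is a factor.
Synthetic division by (x + 1): bring down 1; 1(-1) + 9 = 8; 8(-1) + 20 = 12; 12(-1) + 12 = 0 → quotient x^2 + 8x + 12, remainder 0.
Solve the quadratic x^2 + 8x + 12 = 0: discriminant = 8^2 - 4(1)(12) = 64 - 48 = 16.
sqrt(16) = 4, so x = (-8 ± 4)/2: x = -2 or x = -6.
Collecting all roots found:

x = -6, x = -2, x = -1, x = 0
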